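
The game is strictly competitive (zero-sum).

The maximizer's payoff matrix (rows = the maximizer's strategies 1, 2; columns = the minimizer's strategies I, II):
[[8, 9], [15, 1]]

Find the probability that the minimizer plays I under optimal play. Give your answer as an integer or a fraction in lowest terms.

8/15

Row minima are 8 and 1, so the maximizer's maximin is 8; column maxima are 15 and 9, so the minimizer's minimax is 9. These differ, so the equilibrium is in mixed strategies.
Let the minimizer play I with probability q. The maximizer is indifferent when 8q + 9(1−q) = 15q + (1−q), giving q = 8/15.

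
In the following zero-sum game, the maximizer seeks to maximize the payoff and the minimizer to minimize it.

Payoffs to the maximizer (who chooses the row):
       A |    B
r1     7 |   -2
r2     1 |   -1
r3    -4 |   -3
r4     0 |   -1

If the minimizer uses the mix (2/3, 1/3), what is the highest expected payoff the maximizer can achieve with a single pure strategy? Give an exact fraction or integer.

r1: (7)·(2/3) + (-2)·(1/3) = 4.
r2: (1)·(2/3) + (-1)·(1/3) = 1/3.
r3: (-4)·(2/3) + (-3)·(1/3) = -11/3.
r4: (0)·(2/3) + (-1)·(1/3) = -1/3.
The best pure response is r1 with expected payoff 4.

4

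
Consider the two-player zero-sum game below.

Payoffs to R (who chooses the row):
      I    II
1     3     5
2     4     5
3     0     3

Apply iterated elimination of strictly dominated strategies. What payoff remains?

Row 3 is strictly dominated by row 1 (3>0, 5>3); eliminate 3.
Column II is strictly dominated by I for C (3<5, 4<5); eliminate II.
Row 1 is strictly dominated by row 2 (4>3); eliminate 1.
Only (2, I) remains, with payoff 4.

4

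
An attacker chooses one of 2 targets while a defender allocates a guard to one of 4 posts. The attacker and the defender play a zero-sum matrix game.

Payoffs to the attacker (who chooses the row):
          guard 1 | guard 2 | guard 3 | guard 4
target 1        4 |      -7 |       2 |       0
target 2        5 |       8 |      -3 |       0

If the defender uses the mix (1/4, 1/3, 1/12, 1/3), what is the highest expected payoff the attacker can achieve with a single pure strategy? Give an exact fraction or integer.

11/3

target 1: (4)·(1/4) + (-7)·(1/3) + (2)·(1/12) + (0)·(1/3) = -7/6.
target 2: (5)·(1/4) + (8)·(1/3) + (-3)·(1/12) + (0)·(1/3) = 11/3.
The best pure response is target 2 with expected payoff 11/3.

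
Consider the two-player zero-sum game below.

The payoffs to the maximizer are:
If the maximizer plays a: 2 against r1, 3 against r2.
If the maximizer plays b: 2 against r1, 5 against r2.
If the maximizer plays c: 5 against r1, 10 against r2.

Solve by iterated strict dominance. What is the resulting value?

5

Row b is strictly dominated by row c (5>2, 10>5); eliminate b.
Row a is strictly dominated by row c (5>2, 10>3); eliminate a.
Column r2 is strictly dominated by r1 for the minimizer (5<10); eliminate r2.
Only (c, r1) remains, with payoff 5.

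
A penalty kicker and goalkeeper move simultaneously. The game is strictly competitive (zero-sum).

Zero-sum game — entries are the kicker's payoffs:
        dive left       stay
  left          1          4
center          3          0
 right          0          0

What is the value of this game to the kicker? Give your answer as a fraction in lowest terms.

Row right is strictly dominated by row left, so the kicker never plays it.
The remaining 2×2 game on (left, center) × (dive left, stay) has no saddle point. Let the kicker play left with probability p; indifference gives p + 3(1−p) = 4p, so p = 1/2.
Similarly the goalkeeper's optimal q on dive left is 2/3, and the value is 1·(2/3) + (4)·(1/3) = 2.

2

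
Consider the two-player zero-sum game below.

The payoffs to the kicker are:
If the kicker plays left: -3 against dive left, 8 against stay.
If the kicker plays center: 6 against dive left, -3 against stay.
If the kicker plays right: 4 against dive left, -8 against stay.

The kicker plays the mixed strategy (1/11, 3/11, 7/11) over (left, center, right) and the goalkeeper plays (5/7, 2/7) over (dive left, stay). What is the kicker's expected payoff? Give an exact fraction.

Against (5/7, 2/7), each row's expected payoff is left: 1/7; center: 24/7; right: 4/7.
Taking the (1/11, 3/11, 7/11)-weighted average: (1/11)·(1/7) + (3/11)·(24/7) + (7/11)·(4/7) = 101/77.

101/77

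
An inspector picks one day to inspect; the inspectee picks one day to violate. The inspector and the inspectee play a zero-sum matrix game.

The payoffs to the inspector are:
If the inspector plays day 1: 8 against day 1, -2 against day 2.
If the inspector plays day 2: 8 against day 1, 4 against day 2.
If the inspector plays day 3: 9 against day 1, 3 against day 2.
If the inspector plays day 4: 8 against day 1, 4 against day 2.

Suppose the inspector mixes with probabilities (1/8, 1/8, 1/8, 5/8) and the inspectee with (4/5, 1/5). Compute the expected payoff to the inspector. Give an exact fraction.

57/8

Against (4/5, 1/5), each row's expected payoff is day 1: 6; day 2: 36/5; day 3: 39/5; day 4: 36/5.
Taking the (1/8, 1/8, 1/8, 5/8)-weighted average: (1/8)·(6) + (1/8)·(36/5) + (1/8)·(39/5) + (5/8)·(36/5) = 57/8.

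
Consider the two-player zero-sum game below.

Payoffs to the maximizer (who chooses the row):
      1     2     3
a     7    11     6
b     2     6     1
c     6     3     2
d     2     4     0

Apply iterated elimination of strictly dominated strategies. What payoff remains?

6

Column 2 is strictly dominated by 3 for the minimizer (6<11, 1<6, 2<3, 0<4); eliminate 2.
Column 1 is strictly dominated by 3 for the minimizer (6<7, 1<2, 2<6, 0<2); eliminate 1.
Row b is strictly dominated by row a (6>1); eliminate b.
Row d is strictly dominated by row a (6>0); eliminate d.
Row c is strictly dominated by row a (6>2); eliminate c.
Only (a, 3) remains, with payoff 6.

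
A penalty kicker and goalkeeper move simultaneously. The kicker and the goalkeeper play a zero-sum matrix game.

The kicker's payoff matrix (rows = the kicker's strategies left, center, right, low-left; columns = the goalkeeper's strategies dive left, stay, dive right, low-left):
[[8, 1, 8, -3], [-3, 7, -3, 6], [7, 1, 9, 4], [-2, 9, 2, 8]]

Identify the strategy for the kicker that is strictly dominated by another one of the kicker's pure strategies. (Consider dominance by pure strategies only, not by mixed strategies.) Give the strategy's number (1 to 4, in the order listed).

2

Compare center with low-left: -2 > -3, 9 > 7, 2 > -3, 8 > 6.
So low-left strictly dominates center for the kicker; center is strictly dominated.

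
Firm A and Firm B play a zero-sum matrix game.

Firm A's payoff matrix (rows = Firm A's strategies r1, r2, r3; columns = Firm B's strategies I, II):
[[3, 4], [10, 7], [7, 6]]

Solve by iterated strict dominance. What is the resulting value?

7

Row r1 is strictly dominated by row r2 (10>3, 7>4); eliminate r1.
Row r3 is strictly dominated by row r2 (10>7, 7>6); eliminate r3.
Column I is strictly dominated by II for Firm B (7<10); eliminate I.
Only (r2, II) remains, with payoff 7.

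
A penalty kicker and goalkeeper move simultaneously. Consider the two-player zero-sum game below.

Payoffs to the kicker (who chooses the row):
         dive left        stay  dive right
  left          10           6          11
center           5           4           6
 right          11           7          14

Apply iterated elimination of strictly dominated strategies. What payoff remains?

Row center is strictly dominated by row left (10>5, 6>4, 11>6); eliminate center.
Row left is strictly dominated by row right (11>10, 7>6, 14>11); eliminate left.
Column dive left is strictly dominated by stay for the goalkeeper (7<11); eliminate dive left.
Column dive right is strictly dominated by stay for the goalkeeper (7<14); eliminate dive right.
Only (right, stay) remains, with payoff 7.

7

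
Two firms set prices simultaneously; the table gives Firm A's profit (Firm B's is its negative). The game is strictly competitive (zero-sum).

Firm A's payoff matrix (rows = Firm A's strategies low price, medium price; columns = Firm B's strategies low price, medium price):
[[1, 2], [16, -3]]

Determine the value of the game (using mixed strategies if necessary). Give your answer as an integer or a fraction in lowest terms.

7/4

Row minima are 1 and -3, so Firm A's maximin is 1; column maxima are 16 and 2, so Firm B's minimax is 2. These differ, so the equilibrium is in mixed strategies.
Let Firm A play low price with probability p. Firm B is indifferent when p + 16(1−p) = 2p − 3(1−p), giving p = 19/20.
Let Firm B play low price with probability q. Firm A is indifferent when q + 2(1−q) = 16q − 3(1−q), giving q = 1/4.
The value is 1·(1/4) + (2)·(3/4) = 7/4.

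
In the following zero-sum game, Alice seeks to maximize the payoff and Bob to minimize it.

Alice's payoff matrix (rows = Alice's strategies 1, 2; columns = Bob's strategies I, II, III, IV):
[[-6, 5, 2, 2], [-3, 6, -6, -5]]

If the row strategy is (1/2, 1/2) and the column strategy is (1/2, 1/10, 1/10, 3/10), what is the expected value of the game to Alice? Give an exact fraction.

-47/20

Against (1/2, 1/10, 1/10, 3/10), each row's expected payoff is 1: -17/10; 2: -3.
Taking the (1/2, 1/2)-weighted average: (1/2)·(-17/10) + (1/2)·(-3) = -47/20.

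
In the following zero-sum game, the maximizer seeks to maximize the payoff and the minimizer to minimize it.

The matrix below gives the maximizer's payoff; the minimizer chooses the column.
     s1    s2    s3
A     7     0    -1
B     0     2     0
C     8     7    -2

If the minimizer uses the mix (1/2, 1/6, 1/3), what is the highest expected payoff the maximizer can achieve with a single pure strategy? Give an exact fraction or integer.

9/2

A: (7)·(1/2) + (0)·(1/6) + (-1)·(1/3) = 19/6.
B: (0)·(1/2) + (2)·(1/6) + (0)·(1/3) = 1/3.
C: (8)·(1/2) + (7)·(1/6) + (-2)·(1/3) = 9/2.
The best pure response is C with expected payoff 9/2.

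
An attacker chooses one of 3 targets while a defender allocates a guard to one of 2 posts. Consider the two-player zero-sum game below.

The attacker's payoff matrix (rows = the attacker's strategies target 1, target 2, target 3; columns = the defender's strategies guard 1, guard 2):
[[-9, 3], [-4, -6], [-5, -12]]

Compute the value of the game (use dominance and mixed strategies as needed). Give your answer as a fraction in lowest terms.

-33/7

Row target 3 is strictly dominated by row target 2, so the attacker never plays it.
The remaining 2×2 game on (target 1, target 2) × (guard 1, guard 2) has no saddle point. Let the attacker play target 1 with probability p; indifference gives −9p − 4(1−p) = 3p − 6(1−p), so p = 1/7.
Similarly the defender's optimal q on guard 1 is 9/14, and the value is -9·(9/14) + (3)·(5/14) = -33/7.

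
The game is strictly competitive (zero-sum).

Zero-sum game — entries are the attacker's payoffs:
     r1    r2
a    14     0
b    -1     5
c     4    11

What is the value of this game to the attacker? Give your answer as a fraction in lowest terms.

Row b is strictly dominated by row c, so the attacker never plays it.
The remaining 2×2 game on (a, c) × (r1, r2) has no saddle point. Let the attacker play a with probability p; indifference gives 14p + 4(1−p) = 11(1−p), so p = 1/3.
Similarly the defender's optimal q on r1 is 11/21, and the value is 14·(11/21) + (0)·(10/21) = 22/3.

22/3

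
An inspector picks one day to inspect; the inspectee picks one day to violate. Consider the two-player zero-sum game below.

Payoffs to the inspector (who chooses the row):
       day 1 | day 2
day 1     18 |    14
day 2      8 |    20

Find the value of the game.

Row minima are 14 and 8, so the inspector's maximin is 14; column maxima are 18 and 20, so the inspectee's minimax is 18. These differ, so the equilibrium is in mixed strategies.
Let the inspector play day 1 with probability p. The inspectee is indifferent when 18p + 8(1−p) = 14p + 20(1−p), giving p = 3/4.
Let the inspectee play day 1 with probability q. The inspector is indifferent when 18q + 14(1−q) = 8q + 20(1−q), giving q = 3/8.
The value is 18·(3/8) + (14)·(5/8) = 31/2.

31/2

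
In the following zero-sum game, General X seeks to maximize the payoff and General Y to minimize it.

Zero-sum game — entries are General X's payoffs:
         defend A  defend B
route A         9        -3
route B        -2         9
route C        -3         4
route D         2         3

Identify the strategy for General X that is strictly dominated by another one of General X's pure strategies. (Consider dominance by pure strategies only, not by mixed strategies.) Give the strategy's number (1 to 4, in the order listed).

Compare route C with route B: -2 > -3, 9 > 4.
So route B strictly dominates route C for General X; route C is strictly dominated.

3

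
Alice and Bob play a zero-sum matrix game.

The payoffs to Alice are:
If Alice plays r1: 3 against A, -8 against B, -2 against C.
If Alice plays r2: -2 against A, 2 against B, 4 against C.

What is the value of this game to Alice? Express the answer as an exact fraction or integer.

Column C is strictly dominated by B for Bob (it gives Alice more in every row).
The remaining 2×2 game on (r1, r2) × (A, B) has no saddle point. Let Alice play r1 with probability p; indifference gives 3p − 2(1−p) = −8p + 2(1−p), so p = 4/15.
Similarly Bob's optimal q on A is 2/3, and the value is 3·(2/3) + (-8)·(1/3) = -2/3.

-2/3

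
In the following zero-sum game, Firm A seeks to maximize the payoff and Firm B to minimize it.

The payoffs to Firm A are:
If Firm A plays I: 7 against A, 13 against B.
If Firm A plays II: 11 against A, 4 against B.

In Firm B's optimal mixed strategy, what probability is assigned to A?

Row minima are 7 and 4, so Firm A's maximin is 7; column maxima are 11 and 13, so Firm B's minimax is 11. These differ, so the equilibrium is in mixed strategies.
Let Firm B play A with probability q. Firm A is indifferent when 7q + 13(1−q) = 11q + 4(1−q), giving q = 9/13.

9/13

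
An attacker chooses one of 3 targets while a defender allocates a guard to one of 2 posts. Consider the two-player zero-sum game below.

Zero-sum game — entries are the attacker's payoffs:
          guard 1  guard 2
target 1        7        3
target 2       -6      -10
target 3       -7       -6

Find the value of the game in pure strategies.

3

Row minima: 3, -10, -7 → the attacker's maximin is 3.
Column maxima: 7, 3 → the defender's minimax is 3.
They coincide at (target 1, guard 2), so the value is 3.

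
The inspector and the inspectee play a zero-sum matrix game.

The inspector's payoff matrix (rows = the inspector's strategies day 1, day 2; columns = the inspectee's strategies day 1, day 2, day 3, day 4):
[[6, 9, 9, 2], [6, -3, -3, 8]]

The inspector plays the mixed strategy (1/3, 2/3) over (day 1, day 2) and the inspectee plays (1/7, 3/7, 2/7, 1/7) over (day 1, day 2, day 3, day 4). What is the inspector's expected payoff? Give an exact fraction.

Against (1/7, 3/7, 2/7, 1/7), each row's expected payoff is day 1: 53/7; day 2: -1/7.
Taking the (1/3, 2/3)-weighted average: (1/3)·(53/7) + (2/3)·(-1/7) = 17/7.

17/7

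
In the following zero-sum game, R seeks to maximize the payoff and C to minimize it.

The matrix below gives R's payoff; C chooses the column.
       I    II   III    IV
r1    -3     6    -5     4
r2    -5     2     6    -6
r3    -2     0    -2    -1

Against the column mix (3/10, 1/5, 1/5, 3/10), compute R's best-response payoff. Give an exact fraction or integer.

r1: (-3)·(3/10) + (6)·(1/5) + (-5)·(1/5) + (4)·(3/10) = 1/2.
r2: (-5)·(3/10) + (2)·(1/5) + (6)·(1/5) + (-6)·(3/10) = -17/10.
r3: (-2)·(3/10) + (0)·(1/5) + (-2)·(1/5) + (-1)·(3/10) = -13/10.
The best pure response is r1 with expected payoff 1/2.

1/2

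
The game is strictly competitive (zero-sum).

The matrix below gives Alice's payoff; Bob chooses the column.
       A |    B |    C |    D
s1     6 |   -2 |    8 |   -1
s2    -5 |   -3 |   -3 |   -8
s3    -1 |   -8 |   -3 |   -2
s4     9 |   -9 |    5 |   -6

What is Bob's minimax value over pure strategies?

-2

The worst case (largest entry) in each column is A: 9, B: -2, C: 8, D: -1.
The best (smallest) of these is -2.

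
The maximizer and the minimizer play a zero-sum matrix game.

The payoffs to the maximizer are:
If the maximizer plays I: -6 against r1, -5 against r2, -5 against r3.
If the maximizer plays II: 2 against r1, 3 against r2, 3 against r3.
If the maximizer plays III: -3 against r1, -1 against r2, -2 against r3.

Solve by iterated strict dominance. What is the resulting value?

Column r3 is strictly dominated by r1 for the minimizer (-6<-5, 2<3, -3<-2); eliminate r3.
Row I is strictly dominated by row II (2>-6, 3>-5); eliminate I.
Column r2 is strictly dominated by r1 for the minimizer (2<3, -3<-1); eliminate r2.
Row III is strictly dominated by row II (2>-3); eliminate III.
Only (II, r1) remains, with payoff 2.

2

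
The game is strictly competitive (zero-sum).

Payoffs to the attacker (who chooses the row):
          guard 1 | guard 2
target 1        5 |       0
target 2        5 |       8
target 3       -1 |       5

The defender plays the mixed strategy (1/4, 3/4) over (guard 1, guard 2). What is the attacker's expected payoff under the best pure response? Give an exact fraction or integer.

29/4

target 1: (5)·(1/4) + (0)·(3/4) = 5/4.
target 2: (5)·(1/4) + (8)·(3/4) = 29/4.
target 3: (-1)·(1/4) + (5)·(3/4) = 7/2.
The best pure response is target 2 with expected payoff 29/4.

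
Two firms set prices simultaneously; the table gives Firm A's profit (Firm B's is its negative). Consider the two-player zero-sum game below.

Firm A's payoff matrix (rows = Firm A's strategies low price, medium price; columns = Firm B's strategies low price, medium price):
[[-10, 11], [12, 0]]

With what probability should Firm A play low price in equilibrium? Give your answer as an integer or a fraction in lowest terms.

4/11

Row minima are -10 and 0, so Firm A's maximin is 0; column maxima are 12 and 11, so Firm B's minimax is 11. These differ, so the equilibrium is in mixed strategies.
Let Firm A play low price with probability p. Firm B is indifferent when −10p + 12(1−p) = 11p, giving p = 4/11.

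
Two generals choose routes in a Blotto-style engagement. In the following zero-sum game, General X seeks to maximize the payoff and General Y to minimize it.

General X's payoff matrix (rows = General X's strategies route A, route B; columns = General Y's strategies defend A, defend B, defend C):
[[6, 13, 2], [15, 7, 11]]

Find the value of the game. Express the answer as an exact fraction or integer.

43/5

Column defend A is strictly dominated by defend C for General Y (it gives General X more in every row).
The remaining 2×2 game on (route A, route B) × (defend B, defend C) has no saddle point. Let General X play route A with probability p; indifference gives 13p + 7(1−p) = 2p + 11(1−p), so p = 4/15.
Similarly General Y's optimal q on defend B is 3/5, and the value is 13·(3/5) + (2)·(2/5) = 43/5.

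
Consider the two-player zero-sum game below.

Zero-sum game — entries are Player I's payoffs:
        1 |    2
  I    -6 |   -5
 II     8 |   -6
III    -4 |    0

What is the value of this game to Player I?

Row I is strictly dominated by row III, so Player I never plays it.
The remaining 2×2 game on (II, III) × (1, 2) has no saddle point. Let Player I play II with probability p; indifference gives 8p − 4(1−p) = −6p, so p = 2/9.
Similarly Player II's optimal q on 1 is 1/3, and the value is 8·(1/3) + (-6)·(2/3) = -4/3.

-4/3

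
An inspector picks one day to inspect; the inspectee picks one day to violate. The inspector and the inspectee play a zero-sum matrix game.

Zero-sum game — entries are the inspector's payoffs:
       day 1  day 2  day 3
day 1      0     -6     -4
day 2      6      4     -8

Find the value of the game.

Column day 1 is strictly dominated by day 2 for the inspectee (it gives the inspector more in every row).
The remaining 2×2 game on (day 1, day 2) × (day 2, day 3) has no saddle point. Let the inspector play day 1 with probability p; indifference gives −6p + 4(1−p) = −4p − 8(1−p), so p = 6/7.
Similarly the inspectee's optimal q on day 2 is 2/7, and the value is -6·(2/7) + (-4)·(5/7) = -32/7.

-32/7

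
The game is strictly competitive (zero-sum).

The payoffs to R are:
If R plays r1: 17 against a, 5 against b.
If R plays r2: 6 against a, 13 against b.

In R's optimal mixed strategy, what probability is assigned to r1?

7/19

Row minima are 5 and 6, so R's maximin is 6; column maxima are 17 and 13, so C's minimax is 13. These differ, so the equilibrium is in mixed strategies.
Let R play r1 with probability p. C is indifferent when 17p + 6(1−p) = 5p + 13(1−p), giving p = 7/19.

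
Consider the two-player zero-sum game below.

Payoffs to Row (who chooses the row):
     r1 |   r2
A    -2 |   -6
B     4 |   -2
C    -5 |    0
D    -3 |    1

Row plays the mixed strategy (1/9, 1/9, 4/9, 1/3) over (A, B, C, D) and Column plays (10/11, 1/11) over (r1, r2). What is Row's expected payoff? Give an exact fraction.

-25/9

Against (10/11, 1/11), each row's expected payoff is A: -26/11; B: 38/11; C: -50/11; D: -29/11.
Taking the (1/9, 1/9, 4/9, 1/3)-weighted average: (1/9)·(-26/11) + (1/9)·(38/11) + (4/9)·(-50/11) + (1/3)·(-29/11) = -25/9.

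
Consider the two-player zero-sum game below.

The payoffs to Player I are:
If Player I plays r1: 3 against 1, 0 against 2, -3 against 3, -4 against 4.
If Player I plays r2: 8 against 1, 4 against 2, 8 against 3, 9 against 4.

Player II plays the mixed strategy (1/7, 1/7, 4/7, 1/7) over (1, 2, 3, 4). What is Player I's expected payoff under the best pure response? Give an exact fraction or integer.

r1: (3)·(1/7) + (0)·(1/7) + (-3)·(4/7) + (-4)·(1/7) = -13/7.
r2: (8)·(1/7) + (4)·(1/7) + (8)·(4/7) + (9)·(1/7) = 53/7.
The best pure response is r2 with expected payoff 53/7.

53/7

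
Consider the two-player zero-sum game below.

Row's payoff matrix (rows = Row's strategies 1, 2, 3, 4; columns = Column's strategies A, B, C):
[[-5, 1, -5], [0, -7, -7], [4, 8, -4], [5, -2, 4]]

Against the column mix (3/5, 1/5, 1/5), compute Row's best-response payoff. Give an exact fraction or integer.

1: (-5)·(3/5) + (1)·(1/5) + (-5)·(1/5) = -19/5.
2: (0)·(3/5) + (-7)·(1/5) + (-7)·(1/5) = -14/5.
3: (4)·(3/5) + (8)·(1/5) + (-4)·(1/5) = 16/5.
4: (5)·(3/5) + (-2)·(1/5) + (4)·(1/5) = 17/5.
The best pure response is 4 with expected payoff 17/5.

17/5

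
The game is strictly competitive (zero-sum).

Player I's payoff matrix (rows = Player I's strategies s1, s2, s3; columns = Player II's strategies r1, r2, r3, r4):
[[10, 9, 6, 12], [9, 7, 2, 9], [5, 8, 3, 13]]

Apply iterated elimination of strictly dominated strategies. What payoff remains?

Row s2 is strictly dominated by row s1 (10>9, 9>7, 6>2, 12>9); eliminate s2.
Column r4 is strictly dominated by r1 for Player II (10<12, 5<13); eliminate r4.
Row s3 is strictly dominated by row s1 (10>5, 9>8, 6>3); eliminate s3.
Column r1 is strictly dominated by r2 for Player II (9<10); eliminate r1.
Column r2 is strictly dominated by r3 for Player II (6<9); eliminate r2.
Only (s1, r3) remains, with payoff 6.

6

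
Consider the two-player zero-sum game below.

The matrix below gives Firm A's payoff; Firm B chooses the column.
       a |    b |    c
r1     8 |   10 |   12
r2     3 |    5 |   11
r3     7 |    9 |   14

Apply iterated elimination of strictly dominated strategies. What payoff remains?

Column b is strictly dominated by a for Firm B (8<10, 3<5, 7<9); eliminate b.
Row r2 is strictly dominated by row r1 (8>3, 12>11); eliminate r2.
Column c is strictly dominated by a for Firm B (8<12, 7<14); eliminate c.
Row r3 is strictly dominated by row r1 (8>7); eliminate r3.
Only (r1, a) remains, with payoff 8.

8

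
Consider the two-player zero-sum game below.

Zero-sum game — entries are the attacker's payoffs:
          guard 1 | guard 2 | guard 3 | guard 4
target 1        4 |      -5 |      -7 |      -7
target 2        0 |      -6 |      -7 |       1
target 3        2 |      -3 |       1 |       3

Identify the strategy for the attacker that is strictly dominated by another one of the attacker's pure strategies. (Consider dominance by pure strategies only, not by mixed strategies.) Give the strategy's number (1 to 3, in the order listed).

2

Compare target 2 with target 3: 2 > 0, -3 > -6, 1 > -7, 3 > 1.
So target 3 strictly dominates target 2 for the attacker; target 2 is strictly dominated.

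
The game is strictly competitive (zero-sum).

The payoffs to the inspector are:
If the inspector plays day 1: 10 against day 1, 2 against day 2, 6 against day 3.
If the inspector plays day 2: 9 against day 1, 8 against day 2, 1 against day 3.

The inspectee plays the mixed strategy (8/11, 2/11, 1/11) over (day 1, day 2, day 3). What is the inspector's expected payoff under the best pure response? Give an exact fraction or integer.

90/11

day 1: (10)·(8/11) + (2)·(2/11) + (6)·(1/11) = 90/11.
day 2: (9)·(8/11) + (8)·(2/11) + (1)·(1/11) = 89/11.
The best pure response is day 1 with expected payoff 90/11.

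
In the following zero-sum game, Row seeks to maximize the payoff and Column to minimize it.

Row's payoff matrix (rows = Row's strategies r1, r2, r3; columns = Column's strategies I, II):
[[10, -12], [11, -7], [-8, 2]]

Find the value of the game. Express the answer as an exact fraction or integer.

-17/14

Row r1 is strictly dominated by row r2, so Row never plays it.
The remaining 2×2 game on (r2, r3) × (I, II) has no saddle point. Let Row play r2 with probability p; indifference gives 11p − 8(1−p) = −7p + 2(1−p), so p = 5/14.
Similarly Column's optimal q on I is 9/28, and the value is 11·(9/28) + (-7)·(19/28) = -17/14.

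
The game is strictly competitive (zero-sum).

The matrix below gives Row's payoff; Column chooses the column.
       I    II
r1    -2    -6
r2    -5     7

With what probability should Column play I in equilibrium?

13/16

Row minima are -6 and -5, so Row's maximin is -5; column maxima are -2 and 7, so Column's minimax is -2. These differ, so the equilibrium is in mixed strategies.
Let Column play I with probability q. Row is indifferent when −2q − 6(1−q) = −5q + 7(1−q), giving q = 13/16.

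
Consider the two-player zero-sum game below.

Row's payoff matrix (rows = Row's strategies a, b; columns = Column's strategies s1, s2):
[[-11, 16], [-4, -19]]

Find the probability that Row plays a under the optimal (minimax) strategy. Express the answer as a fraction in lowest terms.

5/14

Row minima are -11 and -19, so Row's maximin is -11; column maxima are -4 and 16, so Column's minimax is -4. These differ, so the equilibrium is in mixed strategies.
Let Row play a with probability p. Column is indifferent when −11p − 4(1−p) = 16p − 19(1−p), giving p = 5/14.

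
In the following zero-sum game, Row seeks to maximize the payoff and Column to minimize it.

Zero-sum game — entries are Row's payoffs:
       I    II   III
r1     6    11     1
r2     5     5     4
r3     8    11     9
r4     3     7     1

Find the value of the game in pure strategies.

Row minima: 1, 4, 8, 1 → Row's maximin is 8.
Column maxima: 8, 11, 9 → Column's minimax is 8.
They coincide at (r3, I), so the value is 8.

8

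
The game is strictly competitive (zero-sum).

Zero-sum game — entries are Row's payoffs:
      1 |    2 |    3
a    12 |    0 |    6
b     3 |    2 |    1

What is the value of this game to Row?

12/7

Column 1 is strictly dominated by 3 for Column (it gives Row more in every row).
The remaining 2×2 game on (a, b) × (2, 3) has no saddle point. Let Row play a with probability p; indifference gives 2(1−p) = 6p + (1−p), so p = 1/7.
Similarly Column's optimal q on 2 is 5/7, and the value is 0·(5/7) + (6)·(2/7) = 12/7.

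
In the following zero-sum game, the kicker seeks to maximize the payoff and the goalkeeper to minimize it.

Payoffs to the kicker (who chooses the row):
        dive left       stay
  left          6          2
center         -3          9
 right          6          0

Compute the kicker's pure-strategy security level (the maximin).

2

The worst-case payoff for each row is left: 2, center: -3, right: 0.
The best of these is 2.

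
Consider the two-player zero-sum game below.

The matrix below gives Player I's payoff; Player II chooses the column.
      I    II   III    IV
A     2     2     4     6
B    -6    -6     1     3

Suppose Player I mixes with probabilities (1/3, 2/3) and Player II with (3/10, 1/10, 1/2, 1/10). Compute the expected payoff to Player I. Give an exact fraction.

Against (3/10, 1/10, 1/2, 1/10), each row's expected payoff is A: 17/5; B: -8/5.
Taking the (1/3, 2/3)-weighted average: (1/3)·(17/5) + (2/3)·(-8/5) = 1/15.

1/15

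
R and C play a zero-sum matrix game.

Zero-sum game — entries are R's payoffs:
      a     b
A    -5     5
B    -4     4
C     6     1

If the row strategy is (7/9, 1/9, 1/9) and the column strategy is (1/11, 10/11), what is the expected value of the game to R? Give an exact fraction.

367/99

Against (1/11, 10/11), each row's expected payoff is A: 45/11; B: 36/11; C: 16/11.
Taking the (7/9, 1/9, 1/9)-weighted average: (7/9)·(45/11) + (1/9)·(36/11) + (1/9)·(16/11) = 367/99.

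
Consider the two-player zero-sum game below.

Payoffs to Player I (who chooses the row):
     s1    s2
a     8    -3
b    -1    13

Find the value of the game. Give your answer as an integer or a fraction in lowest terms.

Row minima are -3 and -1, so Player I's maximin is -1; column maxima are 8 and 13, so Player II's minimax is 8. These differ, so the equilibrium is in mixed strategies.
Let Player I play a with probability p. Player II is indifferent when 8p − (1−p) = −3p + 13(1−p), giving p = 14/25.
Let Player II play s1 with probability q. Player I is indifferent when 8q − 3(1−q) = −q + 13(1−q), giving q = 16/25.
The value is 8·(16/25) + (-3)·(9/25) = 101/25.

101/25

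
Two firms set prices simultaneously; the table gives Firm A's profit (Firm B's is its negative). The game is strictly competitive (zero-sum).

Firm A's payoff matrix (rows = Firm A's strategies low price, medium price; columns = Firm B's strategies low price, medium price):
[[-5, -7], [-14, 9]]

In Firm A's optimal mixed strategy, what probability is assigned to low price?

23/25

Row minima are -7 and -14, so Firm A's maximin is -7; column maxima are -5 and 9, so Firm B's minimax is -5. These differ, so the equilibrium is in mixed strategies.
Let Firm A play low price with probability p. Firm B is indifferent when −5p − 14(1−p) = −7p + 9(1−p), giving p = 23/25.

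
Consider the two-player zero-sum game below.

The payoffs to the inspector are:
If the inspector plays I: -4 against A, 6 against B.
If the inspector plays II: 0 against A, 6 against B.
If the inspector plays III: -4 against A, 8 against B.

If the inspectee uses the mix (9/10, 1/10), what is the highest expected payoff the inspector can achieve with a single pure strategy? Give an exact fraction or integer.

3/5

I: (-4)·(9/10) + (6)·(1/10) = -3.
II: (0)·(9/10) + (6)·(1/10) = 3/5.
III: (-4)·(9/10) + (8)·(1/10) = -14/5.
The best pure response is II with expected payoff 3/5.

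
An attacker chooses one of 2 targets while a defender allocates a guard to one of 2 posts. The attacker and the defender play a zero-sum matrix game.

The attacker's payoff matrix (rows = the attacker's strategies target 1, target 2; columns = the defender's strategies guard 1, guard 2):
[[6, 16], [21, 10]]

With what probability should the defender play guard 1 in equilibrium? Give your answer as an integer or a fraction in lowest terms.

Row minima are 6 and 10, so the attacker's maximin is 10; column maxima are 21 and 16, so the defender's minimax is 16. These differ, so the equilibrium is in mixed strategies.
Let the defender play guard 1 with probability q. The attacker is indifferent when 6q + 16(1−q) = 21q + 10(1−q), giving q = 2/7.

2/7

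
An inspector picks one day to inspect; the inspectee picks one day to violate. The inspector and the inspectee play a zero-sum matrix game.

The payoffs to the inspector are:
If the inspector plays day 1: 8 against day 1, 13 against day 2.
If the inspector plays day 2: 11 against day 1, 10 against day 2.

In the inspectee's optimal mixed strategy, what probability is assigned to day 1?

1/2

Row minima are 8 and 10, so the inspector's maximin is 10; column maxima are 11 and 13, so the inspectee's minimax is 11. These differ, so the equilibrium is in mixed strategies.
Let the inspectee play day 1 with probability q. The inspector is indifferent when 8q + 13(1−q) = 11q + 10(1−q), giving q = 1/2.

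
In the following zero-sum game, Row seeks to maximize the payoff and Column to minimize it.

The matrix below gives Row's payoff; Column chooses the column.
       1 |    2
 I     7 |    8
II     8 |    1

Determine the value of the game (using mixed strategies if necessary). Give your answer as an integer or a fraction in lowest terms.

Row minima are 7 and 1, so Row's maximin is 7; column maxima are 8 and 8, so Column's minimax is 8. These differ, so the equilibrium is in mixed strategies.
Let Row play I with probability p. Column is indifferent when 7p + 8(1−p) = 8p + (1−p), giving p = 7/8.
Let Column play 1 with probability q. Row is indifferent when 7q + 8(1−q) = 8q + (1−q), giving q = 7/8.
The value is 7·(7/8) + (8)·(1/8) = 57/8.

57/8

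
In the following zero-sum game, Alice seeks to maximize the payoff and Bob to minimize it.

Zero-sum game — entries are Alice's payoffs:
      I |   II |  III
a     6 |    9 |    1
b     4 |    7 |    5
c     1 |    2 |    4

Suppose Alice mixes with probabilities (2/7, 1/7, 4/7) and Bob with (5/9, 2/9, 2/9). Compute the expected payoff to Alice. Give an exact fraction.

212/63

Against (5/9, 2/9, 2/9), each row's expected payoff is a: 50/9; b: 44/9; c: 17/9.
Taking the (2/7, 1/7, 4/7)-weighted average: (2/7)·(50/9) + (1/7)·(44/9) + (4/7)·(17/9) = 212/63.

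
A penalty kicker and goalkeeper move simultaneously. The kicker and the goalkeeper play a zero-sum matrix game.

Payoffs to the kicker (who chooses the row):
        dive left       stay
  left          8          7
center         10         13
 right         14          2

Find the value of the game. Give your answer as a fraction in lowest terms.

Row left is strictly dominated by row center, so the kicker never plays it.
The remaining 2×2 game on (center, right) × (dive left, stay) has no saddle point. Let the kicker play center with probability p; indifference gives 10p + 14(1−p) = 13p + 2(1−p), so p = 4/5.
Similarly the goalkeeper's optimal q on dive left is 11/15, and the value is 10·(11/15) + (13)·(4/15) = 54/5.

54/5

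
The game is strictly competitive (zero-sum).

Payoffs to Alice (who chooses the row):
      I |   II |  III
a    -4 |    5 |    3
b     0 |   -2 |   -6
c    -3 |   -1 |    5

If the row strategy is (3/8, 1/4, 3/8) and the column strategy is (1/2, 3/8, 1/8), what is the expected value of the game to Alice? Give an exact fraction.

-3/4

Against (1/2, 3/8, 1/8), each row's expected payoff is a: 1/4; b: -3/2; c: -5/4.
Taking the (3/8, 1/4, 3/8)-weighted average: (3/8)·(1/4) + (1/4)·(-3/2) + (3/8)·(-5/4) = -3/4.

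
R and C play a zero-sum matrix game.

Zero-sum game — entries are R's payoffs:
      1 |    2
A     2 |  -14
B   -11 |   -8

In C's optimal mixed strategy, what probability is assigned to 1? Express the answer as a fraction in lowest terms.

Row minima are -14 and -11, so R's maximin is -11; column maxima are 2 and -8, so C's minimax is -8. These differ, so the equilibrium is in mixed strategies.
Let C play 1 with probability q. R is indifferent when 2q − 14(1−q) = −11q − 8(1−q), giving q = 6/19.

6/19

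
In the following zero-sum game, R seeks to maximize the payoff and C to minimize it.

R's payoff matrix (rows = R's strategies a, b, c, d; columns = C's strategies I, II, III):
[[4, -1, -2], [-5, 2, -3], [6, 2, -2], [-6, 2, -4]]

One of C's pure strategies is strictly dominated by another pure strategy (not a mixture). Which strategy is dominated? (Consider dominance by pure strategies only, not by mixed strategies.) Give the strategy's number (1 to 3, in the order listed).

C prefers columns that give R less. Compare II with III: -2 < -1, -3 < 2, -2 < 2, -4 < 2.
So III strictly dominates II for C; II is strictly dominated.

2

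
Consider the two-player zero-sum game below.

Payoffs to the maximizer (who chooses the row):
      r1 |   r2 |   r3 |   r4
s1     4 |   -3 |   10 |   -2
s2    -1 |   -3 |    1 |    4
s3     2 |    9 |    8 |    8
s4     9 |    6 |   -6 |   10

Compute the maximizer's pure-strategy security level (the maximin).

The worst-case payoff for each row is s1: -3, s2: -3, s3: 2, s4: -6.
The best of these is 2.

2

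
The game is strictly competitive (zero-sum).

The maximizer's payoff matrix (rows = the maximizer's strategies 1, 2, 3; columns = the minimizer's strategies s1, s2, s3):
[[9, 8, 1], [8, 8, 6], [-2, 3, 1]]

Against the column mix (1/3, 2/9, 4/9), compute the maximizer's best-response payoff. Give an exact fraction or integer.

64/9

1: (9)·(1/3) + (8)·(2/9) + (1)·(4/9) = 47/9.
2: (8)·(1/3) + (8)·(2/9) + (6)·(4/9) = 64/9.
3: (-2)·(1/3) + (3)·(2/9) + (1)·(4/9) = 4/9.
The best pure response is 2 with expected payoff 64/9.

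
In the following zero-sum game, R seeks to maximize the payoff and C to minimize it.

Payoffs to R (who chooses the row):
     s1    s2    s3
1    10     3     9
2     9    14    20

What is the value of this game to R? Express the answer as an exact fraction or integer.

113/12

Column s3 is strictly dominated by s2 for C (it gives R more in every row).
The remaining 2×2 game on (1, 2) × (s1, s2) has no saddle point. Let R play 1 with probability p; indifference gives 10p + 9(1−p) = 3p + 14(1−p), so p = 5/12.
Similarly C's optimal q on s1 is 11/12, and the value is 10·(11/12) + (3)·(1/12) = 113/12.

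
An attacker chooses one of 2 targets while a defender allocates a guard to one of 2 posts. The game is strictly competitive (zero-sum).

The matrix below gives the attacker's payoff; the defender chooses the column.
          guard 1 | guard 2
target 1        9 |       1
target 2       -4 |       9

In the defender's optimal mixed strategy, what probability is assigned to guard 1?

Row minima are 1 and -4, so the attacker's maximin is 1; column maxima are 9 and 9, so the defender's minimax is 9. These differ, so the equilibrium is in mixed strategies.
Let the defender play guard 1 with probability q. The attacker is indifferent when 9q + (1−q) = −4q + 9(1−q), giving q = 8/21.

8/21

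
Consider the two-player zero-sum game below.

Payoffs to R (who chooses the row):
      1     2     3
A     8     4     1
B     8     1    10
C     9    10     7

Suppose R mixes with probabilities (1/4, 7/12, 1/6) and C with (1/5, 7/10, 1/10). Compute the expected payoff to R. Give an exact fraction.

Against (1/5, 7/10, 1/10), each row's expected payoff is A: 9/2; B: 33/10; C: 19/2.
Taking the (1/4, 7/12, 1/6)-weighted average: (1/4)·(9/2) + (7/12)·(33/10) + (1/6)·(19/2) = 139/30.

139/30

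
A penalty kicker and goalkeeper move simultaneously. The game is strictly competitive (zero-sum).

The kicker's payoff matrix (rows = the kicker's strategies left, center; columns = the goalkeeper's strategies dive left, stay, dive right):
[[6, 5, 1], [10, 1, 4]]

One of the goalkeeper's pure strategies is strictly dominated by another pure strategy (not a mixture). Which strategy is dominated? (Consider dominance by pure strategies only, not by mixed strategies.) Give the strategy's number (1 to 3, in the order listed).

The goalkeeper prefers columns that give the kicker less. Compare dive left with stay: 5 < 6, 1 < 10.
So stay strictly dominates dive left for the goalkeeper; dive left is strictly dominated.

1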